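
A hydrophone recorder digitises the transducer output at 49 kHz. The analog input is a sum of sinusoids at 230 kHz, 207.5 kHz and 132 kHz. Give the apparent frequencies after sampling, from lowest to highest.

11.5 kHz, 15 kHz

fs/2 = 24.5 kHz.
230 kHz mod fs = 34 kHz.
34 kHz > fs/2 = 24.5 kHz, folds to fs − 34 kHz = 15 kHz.
207.5 kHz mod fs = 11.5 kHz.
11.5 kHz ≤ fs/2 = 24.5 kHz, appears at 11.5 kHz.
132 kHz mod fs = 34 kHz.
34 kHz > fs/2 = 24.5 kHz, folds to fs − 34 kHz = 15 kHz.
Distinct values: {11.5 kHz, 15 kHz}.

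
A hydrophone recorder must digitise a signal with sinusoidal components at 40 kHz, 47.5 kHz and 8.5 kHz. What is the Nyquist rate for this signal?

95 kHz

Highest-frequency component: 47.5 kHz.
Nyquist rate = 2 × 47.5 kHz = 95 kHz.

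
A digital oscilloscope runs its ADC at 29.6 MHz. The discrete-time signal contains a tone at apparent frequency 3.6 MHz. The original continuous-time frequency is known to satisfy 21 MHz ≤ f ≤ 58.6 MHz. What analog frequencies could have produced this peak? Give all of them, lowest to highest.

26 MHz, 33.2 MHz, 55.6 MHz

Frequencies that alias to 3.6 MHz are k·fs ± 3.6 MHz for integer k ≥ 0.
k=0: 3.6 MHz.
k=1: 26 MHz, 33.2 MHz.
k=2: 55.6 MHz, 62.8 MHz.
k=3: 85.2 MHz, 92.4 MHz.
Within [21 MHz, 58.6 MHz]: 26 MHz, 33.2 MHz, 55.6 MHz.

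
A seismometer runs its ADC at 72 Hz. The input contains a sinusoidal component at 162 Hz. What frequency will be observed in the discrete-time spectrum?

162 Hz mod fs = 18 Hz.
18 Hz ≤ fs/2 = 36 Hz, appears at 18 Hz.

18 Hz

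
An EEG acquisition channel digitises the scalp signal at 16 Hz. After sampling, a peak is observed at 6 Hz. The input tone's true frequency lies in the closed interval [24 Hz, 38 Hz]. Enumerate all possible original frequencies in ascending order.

Frequencies that alias to 6 Hz are k·fs ± 6 Hz for integer k ≥ 0.
k=0: 6 Hz.
k=1: 10 Hz, 22 Hz.
k=2: 26 Hz, 38 Hz.
k=3: 42 Hz, 54 Hz.
Within [24 Hz, 38 Hz]: 26 Hz, 38 Hz.

26 Hz, 38 Hz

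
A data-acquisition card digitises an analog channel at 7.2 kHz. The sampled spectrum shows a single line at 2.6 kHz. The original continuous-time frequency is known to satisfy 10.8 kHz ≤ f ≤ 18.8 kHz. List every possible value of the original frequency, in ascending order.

Frequencies that alias to 2.6 kHz are k·fs ± 2.6 kHz for integer k ≥ 0.
k=0: 2.6 kHz.
k=1: 4.6 kHz, 9.8 kHz.
k=2: 11.8 kHz, 17 kHz.
k=3: 19 kHz, 24.2 kHz.
Within [10.8 kHz, 18.8 kHz]: 11.8 kHz, 17 kHz.

11.8 kHz, 17 kHz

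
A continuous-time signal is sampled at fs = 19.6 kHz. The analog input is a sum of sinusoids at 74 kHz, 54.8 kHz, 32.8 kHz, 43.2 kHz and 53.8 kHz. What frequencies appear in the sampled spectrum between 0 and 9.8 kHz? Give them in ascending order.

fs/2 = 9.8 kHz.
74 kHz mod fs = 15.2 kHz.
15.2 kHz > fs/2 = 9.8 kHz, folds to fs − 15.2 kHz = 4.4 kHz.
54.8 kHz mod fs = 15.6 kHz.
15.6 kHz > fs/2 = 9.8 kHz, folds to fs − 15.6 kHz = 4 kHz.
32.8 kHz mod fs = 13.2 kHz.
13.2 kHz > fs/2 = 9.8 kHz, folds to fs − 13.2 kHz = 6.4 kHz.
43.2 kHz mod fs = 4 kHz.
4 kHz ≤ fs/2 = 9.8 kHz, appears at 4 kHz.
53.8 kHz mod fs = 14.6 kHz.
14.6 kHz > fs/2 = 9.8 kHz, folds to fs − 14.6 kHz = 5 kHz.
Distinct values: {4 kHz, 4.4 kHz, 5 kHz, 6.4 kHz}.

4 kHz, 4.4 kHz, 5 kHz, 6.4 kHz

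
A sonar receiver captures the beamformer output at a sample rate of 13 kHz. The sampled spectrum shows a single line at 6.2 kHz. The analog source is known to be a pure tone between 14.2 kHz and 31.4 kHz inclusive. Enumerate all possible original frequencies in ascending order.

Frequencies that alias to 6.2 kHz are k·fs ± 6.2 kHz for integer k ≥ 0.
k=0: 6.2 kHz.
k=1: 6.8 kHz, 19.2 kHz.
k=2: 19.8 kHz, 32.2 kHz.
k=3: 32.8 kHz, 45.2 kHz.
Within [14.2 kHz, 31.4 kHz]: 19.2 kHz, 19.8 kHz.

19.2 kHz, 19.8 kHz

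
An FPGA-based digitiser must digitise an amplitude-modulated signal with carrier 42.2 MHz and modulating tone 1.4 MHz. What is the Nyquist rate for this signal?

AM sidebands sit at fc ± fm = 40.8 MHz and 43.6 MHz.
Highest-frequency component: 43.6 MHz.
Nyquist rate = 2 × 43.6 MHz = 87.2 MHz.

87.2 MHz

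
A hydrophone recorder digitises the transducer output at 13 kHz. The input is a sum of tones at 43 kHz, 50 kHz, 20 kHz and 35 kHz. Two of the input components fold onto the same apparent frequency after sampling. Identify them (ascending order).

fs/2 = 6.5 kHz.
43 kHz mod fs = 4 kHz.
4 kHz ≤ fs/2 = 6.5 kHz, appears at 4 kHz.
50 kHz mod fs = 11 kHz.
11 kHz > fs/2 = 6.5 kHz, folds to fs − 11 kHz = 2 kHz.
20 kHz mod fs = 7 kHz.
7 kHz > fs/2 = 6.5 kHz, folds to fs − 7 kHz = 6 kHz.
35 kHz mod fs = 9 kHz.
9 kHz > fs/2 = 6.5 kHz, folds to fs − 9 kHz = 4 kHz.
35 kHz and 43 kHz both map to 4 kHz.

35 kHz, 43 kHz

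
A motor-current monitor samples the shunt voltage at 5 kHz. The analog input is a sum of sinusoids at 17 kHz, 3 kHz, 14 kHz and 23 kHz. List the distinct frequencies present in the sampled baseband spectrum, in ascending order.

1 kHz, 2 kHz

fs/2 = 2.5 kHz.
17 kHz mod fs = 2 kHz.
2 kHz ≤ fs/2 = 2.5 kHz, appears at 2 kHz.
3 kHz > fs/2 = 2.5 kHz, folds to fs − 3 kHz = 2 kHz.
14 kHz mod fs = 4 kHz.
4 kHz > fs/2 = 2.5 kHz, folds to fs − 4 kHz = 1 kHz.
23 kHz mod fs = 3 kHz.
3 kHz > fs/2 = 2.5 kHz, folds to fs − 3 kHz = 2 kHz.
Distinct values: {1 kHz, 2 kHz}.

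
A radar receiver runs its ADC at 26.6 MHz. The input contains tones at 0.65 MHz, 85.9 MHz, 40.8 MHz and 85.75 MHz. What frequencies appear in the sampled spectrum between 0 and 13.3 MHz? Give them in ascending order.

0.65 MHz, 5.95 MHz, 6.1 MHz, 12.4 MHz

fs/2 = 13.3 MHz.
0.65 MHz ≤ fs/2 = 13.3 MHz, passes unchanged.
85.9 MHz mod fs = 6.1 MHz.
6.1 MHz ≤ fs/2 = 13.3 MHz, appears at 6.1 MHz.
40.8 MHz mod fs = 14.2 MHz.
14.2 MHz > fs/2 = 13.3 MHz, folds to fs − 14.2 MHz = 12.4 MHz.
85.75 MHz mod fs = 5.95 MHz.
5.95 MHz ≤ fs/2 = 13.3 MHz, appears at 5.95 MHz.
Distinct values: {0.65 MHz, 5.95 MHz, 6.1 MHz, 12.4 MHz}.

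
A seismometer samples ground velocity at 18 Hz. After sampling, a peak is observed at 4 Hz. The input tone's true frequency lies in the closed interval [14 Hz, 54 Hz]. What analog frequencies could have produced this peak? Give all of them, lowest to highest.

Frequencies that alias to 4 Hz are k·fs ± 4 Hz for integer k ≥ 0.
k=0: 4 Hz.
k=1: 14 Hz, 22 Hz.
k=2: 32 Hz, 40 Hz.
k=3: 50 Hz, 58 Hz.
k=4: 68 Hz, 76 Hz.
Within [14 Hz, 54 Hz]: 14 Hz, 22 Hz, 32 Hz, 40 Hz, 50 Hz.

14 Hz, 22 Hz, 32 Hz, 40 Hz, 50 Hz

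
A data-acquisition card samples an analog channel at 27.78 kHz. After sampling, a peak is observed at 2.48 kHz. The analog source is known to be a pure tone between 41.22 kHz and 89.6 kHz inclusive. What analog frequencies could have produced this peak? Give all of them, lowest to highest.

Frequencies that alias to 2.48 kHz are k·fs ± 2.48 kHz for integer k ≥ 0.
k=0: 2.48 kHz.
k=1: 25.3 kHz, 30.26 kHz.
k=2: 53.08 kHz, 58.04 kHz.
k=3: 80.86 kHz, 85.82 kHz.
k=4: 108.64 kHz, 113.6 kHz.
Within [41.22 kHz, 89.6 kHz]: 53.08 kHz, 58.04 kHz, 80.86 kHz, 85.82 kHz.

53.08 kHz, 58.04 kHz, 80.86 kHz, 85.82 kHz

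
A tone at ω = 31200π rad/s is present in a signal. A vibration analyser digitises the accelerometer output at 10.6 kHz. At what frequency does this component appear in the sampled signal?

5 kHz

ω = 31200π rad/s → f = ω/(2π) = 15600 Hz = 15.6 kHz.
15.6 kHz mod fs = 5 kHz.
5 kHz ≤ fs/2 = 5.3 kHz, appears at 5 kHz.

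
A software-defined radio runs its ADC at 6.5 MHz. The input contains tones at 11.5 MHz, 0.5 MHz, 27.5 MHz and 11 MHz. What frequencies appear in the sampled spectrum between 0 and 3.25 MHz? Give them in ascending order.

fs/2 = 3.25 MHz.
11.5 MHz mod fs = 5 MHz.
5 MHz > fs/2 = 3.25 MHz, folds to fs − 5 MHz = 1.5 MHz.
0.5 MHz ≤ fs/2 = 3.25 MHz, passes unchanged.
27.5 MHz mod fs = 1.5 MHz.
1.5 MHz ≤ fs/2 = 3.25 MHz, appears at 1.5 MHz.
11 MHz mod fs = 4.5 MHz.
4.5 MHz > fs/2 = 3.25 MHz, folds to fs − 4.5 MHz = 2 MHz.
Distinct values: {0.5 MHz, 1.5 MHz, 2 MHz}.

0.5 MHz, 1.5 MHz, 2 MHz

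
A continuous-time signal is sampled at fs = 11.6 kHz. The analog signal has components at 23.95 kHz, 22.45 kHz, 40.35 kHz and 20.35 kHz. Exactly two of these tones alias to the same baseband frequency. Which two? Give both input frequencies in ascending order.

22.45 kHz, 23.95 kHz

fs/2 = 5.8 kHz.
23.95 kHz mod fs = 0.75 kHz.
0.75 kHz ≤ fs/2 = 5.8 kHz, appears at 0.75 kHz.
22.45 kHz mod fs = 10.85 kHz.
10.85 kHz > fs/2 = 5.8 kHz, folds to fs − 10.85 kHz = 0.75 kHz.
40.35 kHz mod fs = 5.55 kHz.
5.55 kHz ≤ fs/2 = 5.8 kHz, appears at 5.55 kHz.
20.35 kHz mod fs = 8.75 kHz.
8.75 kHz > fs/2 = 5.8 kHz, folds to fs − 8.75 kHz = 2.85 kHz.
22.45 kHz and 23.95 kHz both map to 0.75 kHz.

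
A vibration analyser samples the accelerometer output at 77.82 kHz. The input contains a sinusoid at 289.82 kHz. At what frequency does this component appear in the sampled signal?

289.82 kHz mod fs = 56.36 kHz.
56.36 kHz > fs/2 = 38.91 kHz, folds to fs − 56.36 kHz = 21.46 kHz.

21.46 kHz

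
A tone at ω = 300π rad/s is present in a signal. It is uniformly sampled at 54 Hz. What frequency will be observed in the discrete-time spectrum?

12 Hz

ω = 300π rad/s → f = ω/(2π) = 150 Hz.
150 Hz mod fs = 42 Hz.
42 Hz > fs/2 = 27 Hz, folds to fs − 42 Hz = 12 Hz.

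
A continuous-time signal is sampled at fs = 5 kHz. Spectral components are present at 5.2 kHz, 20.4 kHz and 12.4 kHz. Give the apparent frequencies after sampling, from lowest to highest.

fs/2 = 2.5 kHz.
5.2 kHz mod fs = 0.2 kHz.
0.2 kHz ≤ fs/2 = 2.5 kHz, appears at 0.2 kHz.
20.4 kHz mod fs = 0.4 kHz.
0.4 kHz ≤ fs/2 = 2.5 kHz, appears at 0.4 kHz.
12.4 kHz mod fs = 2.4 kHz.
2.4 kHz ≤ fs/2 = 2.5 kHz, appears at 2.4 kHz.
Distinct values: {0.2 kHz, 0.4 kHz, 2.4 kHz}.

0.2 kHz, 0.4 kHz, 2.4 kHz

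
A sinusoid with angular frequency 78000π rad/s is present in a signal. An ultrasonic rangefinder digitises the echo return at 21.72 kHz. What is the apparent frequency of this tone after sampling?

ω = 78000π rad/s → f = ω/(2π) = 39000 Hz = 39 kHz.
39 kHz mod fs = 17.28 kHz.
17.28 kHz > fs/2 = 10.86 kHz, folds to fs − 17.28 kHz = 4.44 kHz.

4.44 kHz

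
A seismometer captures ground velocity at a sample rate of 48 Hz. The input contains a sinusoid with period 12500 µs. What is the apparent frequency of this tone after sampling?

T = 12500 µs → f = 1/T = 80 Hz.
80 Hz mod fs = 32 Hz.
32 Hz > fs/2 = 24 Hz, folds to fs − 32 Hz = 16 Hz.

16 Hz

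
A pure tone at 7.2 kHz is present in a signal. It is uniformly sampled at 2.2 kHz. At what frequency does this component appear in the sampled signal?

7.2 kHz mod fs = 0.6 kHz.
0.6 kHz ≤ fs/2 = 1.1 kHz, appears at 0.6 kHz.

0.6 kHz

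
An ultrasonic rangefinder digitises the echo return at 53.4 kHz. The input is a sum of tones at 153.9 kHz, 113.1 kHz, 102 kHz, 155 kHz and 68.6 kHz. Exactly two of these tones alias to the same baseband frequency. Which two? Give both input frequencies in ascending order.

fs/2 = 26.7 kHz.
153.9 kHz mod fs = 47.1 kHz.
47.1 kHz > fs/2 = 26.7 kHz, folds to fs − 47.1 kHz = 6.3 kHz.
113.1 kHz mod fs = 6.3 kHz.
6.3 kHz ≤ fs/2 = 26.7 kHz, appears at 6.3 kHz.
102 kHz mod fs = 48.6 kHz.
48.6 kHz > fs/2 = 26.7 kHz, folds to fs − 48.6 kHz = 4.8 kHz.
155 kHz mod fs = 48.2 kHz.
48.2 kHz > fs/2 = 26.7 kHz, folds to fs − 48.2 kHz = 5.2 kHz.
68.6 kHz mod fs = 15.2 kHz.
15.2 kHz ≤ fs/2 = 26.7 kHz, appears at 15.2 kHz.
113.1 kHz and 153.9 kHz both map to 6.3 kHz.

113.1 kHz, 153.9 kHz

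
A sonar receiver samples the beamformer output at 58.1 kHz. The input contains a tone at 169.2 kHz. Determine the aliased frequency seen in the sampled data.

169.2 kHz mod fs = 53 kHz.
53 kHz > fs/2 = 29.05 kHz, folds to fs − 53 kHz = 5.1 kHz.

5.1 kHz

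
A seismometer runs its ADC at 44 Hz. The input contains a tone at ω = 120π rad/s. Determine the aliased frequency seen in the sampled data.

ω = 120π rad/s → f = ω/(2π) = 60 Hz.
60 Hz mod fs = 16 Hz.
16 Hz ≤ fs/2 = 22 Hz, appears at 16 Hz.

16 Hz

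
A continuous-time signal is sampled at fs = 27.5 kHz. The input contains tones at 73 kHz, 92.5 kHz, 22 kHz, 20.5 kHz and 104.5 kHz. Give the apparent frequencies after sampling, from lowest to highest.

5.5 kHz, 7 kHz, 9.5 kHz, 10 kHz

fs/2 = 13.75 kHz.
73 kHz mod fs = 18 kHz.
18 kHz > fs/2 = 13.75 kHz, folds to fs − 18 kHz = 9.5 kHz.
92.5 kHz mod fs = 10 kHz.
10 kHz ≤ fs/2 = 13.75 kHz, appears at 10 kHz.
22 kHz > fs/2 = 13.75 kHz, folds to fs − 22 kHz = 5.5 kHz.
20.5 kHz > fs/2 = 13.75 kHz, folds to fs − 20.5 kHz = 7 kHz.
104.5 kHz mod fs = 22 kHz.
22 kHz > fs/2 = 13.75 kHz, folds to fs − 22 kHz = 5.5 kHz.
Distinct values: {5.5 kHz, 7 kHz, 9.5 kHz, 10 kHz}.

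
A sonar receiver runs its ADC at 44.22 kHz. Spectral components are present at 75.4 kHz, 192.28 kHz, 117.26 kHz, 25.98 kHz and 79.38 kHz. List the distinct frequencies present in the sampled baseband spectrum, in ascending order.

9.06 kHz, 13.04 kHz, 15.4 kHz, 18.24 kHz

fs/2 = 22.11 kHz.
75.4 kHz mod fs = 31.18 kHz.
31.18 kHz > fs/2 = 22.11 kHz, folds to fs − 31.18 kHz = 13.04 kHz.
192.28 kHz mod fs = 15.4 kHz.
15.4 kHz ≤ fs/2 = 22.11 kHz, appears at 15.4 kHz.
117.26 kHz mod fs = 28.82 kHz.
28.82 kHz > fs/2 = 22.11 kHz, folds to fs − 28.82 kHz = 15.4 kHz.
25.98 kHz > fs/2 = 22.11 kHz, folds to fs − 25.98 kHz = 18.24 kHz.
79.38 kHz mod fs = 35.16 kHz.
35.16 kHz > fs/2 = 22.11 kHz, folds to fs − 35.16 kHz = 9.06 kHz.
Distinct values: {9.06 kHz, 13.04 kHz, 15.4 kHz, 18.24 kHz}.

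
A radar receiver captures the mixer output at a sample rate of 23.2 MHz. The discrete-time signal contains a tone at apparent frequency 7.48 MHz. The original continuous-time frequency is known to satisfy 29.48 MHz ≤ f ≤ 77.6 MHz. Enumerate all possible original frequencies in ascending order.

Frequencies that alias to 7.48 MHz are k·fs ± 7.48 MHz for integer k ≥ 0.
k=0: 7.48 MHz.
k=1: 15.72 MHz, 30.68 MHz.
k=2: 38.92 MHz, 53.88 MHz.
k=3: 62.12 MHz, 77.08 MHz.
k=4: 85.32 MHz, 100.28 MHz.
Within [29.48 MHz, 77.6 MHz]: 30.68 MHz, 38.92 MHz, 53.88 MHz, 62.12 MHz, 77.08 MHz.

30.68 MHz, 38.92 MHz, 53.88 MHz, 62.12 MHz, 77.08 MHz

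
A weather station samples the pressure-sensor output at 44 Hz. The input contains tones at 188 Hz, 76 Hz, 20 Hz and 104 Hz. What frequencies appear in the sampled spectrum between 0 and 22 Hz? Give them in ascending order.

12 Hz, 16 Hz, 20 Hz

fs/2 = 22 Hz.
188 Hz mod fs = 12 Hz.
12 Hz ≤ fs/2 = 22 Hz, appears at 12 Hz.
76 Hz mod fs = 32 Hz.
32 Hz > fs/2 = 22 Hz, folds to fs − 32 Hz = 12 Hz.
20 Hz ≤ fs/2 = 22 Hz, passes unchanged.
104 Hz mod fs = 16 Hz.
16 Hz ≤ fs/2 = 22 Hz, appears at 16 Hz.
Distinct values: {12 Hz, 16 Hz, 20 Hz}.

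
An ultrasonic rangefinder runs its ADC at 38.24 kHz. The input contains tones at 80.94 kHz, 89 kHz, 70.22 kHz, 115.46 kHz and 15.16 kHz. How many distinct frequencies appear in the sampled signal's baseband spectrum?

5

fs/2 = 19.12 kHz.
80.94 kHz mod fs = 4.46 kHz.
4.46 kHz ≤ fs/2 = 19.12 kHz, appears at 4.46 kHz.
89 kHz mod fs = 12.52 kHz.
12.52 kHz ≤ fs/2 = 19.12 kHz, appears at 12.52 kHz.
70.22 kHz mod fs = 31.98 kHz.
31.98 kHz > fs/2 = 19.12 kHz, folds to fs − 31.98 kHz = 6.26 kHz.
115.46 kHz mod fs = 0.74 kHz.
0.74 kHz ≤ fs/2 = 19.12 kHz, appears at 0.74 kHz.
15.16 kHz ≤ fs/2 = 19.12 kHz, passes unchanged.
Distinct values: {0.74 kHz, 4.46 kHz, 6.26 kHz, 12.52 kHz, 15.16 kHz} → 5.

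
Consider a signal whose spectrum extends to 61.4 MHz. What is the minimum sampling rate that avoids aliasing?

122.8 MHz

Nyquist rate = 2 × 61.4 MHz = 122.8 MHz.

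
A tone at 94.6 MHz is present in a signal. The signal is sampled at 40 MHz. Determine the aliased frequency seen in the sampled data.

94.6 MHz mod fs = 14.6 MHz.
14.6 MHz ≤ fs/2 = 20 MHz, appears at 14.6 MHz.

14.6 MHz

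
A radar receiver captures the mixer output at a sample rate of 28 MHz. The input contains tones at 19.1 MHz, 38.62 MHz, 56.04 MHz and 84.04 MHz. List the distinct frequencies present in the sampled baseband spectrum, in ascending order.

fs/2 = 14 MHz.
19.1 MHz > fs/2 = 14 MHz, folds to fs − 19.1 MHz = 8.9 MHz.
38.62 MHz mod fs = 10.62 MHz.
10.62 MHz ≤ fs/2 = 14 MHz, appears at 10.62 MHz.
56.04 MHz mod fs = 0.04 MHz.
0.04 MHz ≤ fs/2 = 14 MHz, appears at 0.04 MHz.
84.04 MHz mod fs = 0.04 MHz.
0.04 MHz ≤ fs/2 = 14 MHz, appears at 0.04 MHz.
Distinct values: {0.04 MHz, 8.9 MHz, 10.62 MHz}.

0.04 MHz, 8.9 MHz, 10.62 MHz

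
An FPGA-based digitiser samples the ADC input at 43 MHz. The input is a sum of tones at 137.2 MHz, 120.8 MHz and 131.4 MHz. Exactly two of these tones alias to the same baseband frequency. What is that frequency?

8.2 MHz

fs/2 = 21.5 MHz.
137.2 MHz mod fs = 8.2 MHz.
8.2 MHz ≤ fs/2 = 21.5 MHz, appears at 8.2 MHz.
120.8 MHz mod fs = 34.8 MHz.
34.8 MHz > fs/2 = 21.5 MHz, folds to fs − 34.8 MHz = 8.2 MHz.
131.4 MHz mod fs = 2.4 MHz.
2.4 MHz ≤ fs/2 = 21.5 MHz, appears at 2.4 MHz.
120.8 MHz and 137.2 MHz both map to 8.2 MHz.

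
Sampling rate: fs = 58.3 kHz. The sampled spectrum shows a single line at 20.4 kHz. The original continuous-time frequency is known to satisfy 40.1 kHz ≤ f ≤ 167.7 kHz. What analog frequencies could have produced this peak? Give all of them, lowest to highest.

78.7 kHz, 96.2 kHz, 137 kHz, 154.5 kHz

Frequencies that alias to 20.4 kHz are k·fs ± 20.4 kHz for integer k ≥ 0.
k=0: 20.4 kHz.
k=1: 37.9 kHz, 78.7 kHz.
k=2: 96.2 kHz, 137 kHz.
k=3: 154.5 kHz, 195.3 kHz.
k=4: 212.8 kHz, 253.6 kHz.
Within [40.1 kHz, 167.7 kHz]: 78.7 kHz, 96.2 kHz, 137 kHz, 154.5 kHz.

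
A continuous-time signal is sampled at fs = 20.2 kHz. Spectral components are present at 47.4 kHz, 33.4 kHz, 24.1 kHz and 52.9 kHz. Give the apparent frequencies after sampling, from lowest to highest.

3.9 kHz, 7 kHz, 7.7 kHz

fs/2 = 10.1 kHz.
47.4 kHz mod fs = 7 kHz.
7 kHz ≤ fs/2 = 10.1 kHz, appears at 7 kHz.
33.4 kHz mod fs = 13.2 kHz.
13.2 kHz > fs/2 = 10.1 kHz, folds to fs − 13.2 kHz = 7 kHz.
24.1 kHz mod fs = 3.9 kHz.
3.9 kHz ≤ fs/2 = 10.1 kHz, appears at 3.9 kHz.
52.9 kHz mod fs = 12.5 kHz.
12.5 kHz > fs/2 = 10.1 kHz, folds to fs − 12.5 kHz = 7.7 kHz.
Distinct values: {3.9 kHz, 7 kHz, 7.7 kHz}.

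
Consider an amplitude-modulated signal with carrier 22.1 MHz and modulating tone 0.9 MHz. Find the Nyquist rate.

AM sidebands sit at fc ± fm = 21.2 MHz and 23 MHz.
Highest-frequency component: 23 MHz.
Nyquist rate = 2 × 23 MHz = 46 MHz.

46 MHz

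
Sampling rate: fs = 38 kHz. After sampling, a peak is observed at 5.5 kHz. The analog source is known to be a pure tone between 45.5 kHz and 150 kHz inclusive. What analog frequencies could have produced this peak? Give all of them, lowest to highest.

70.5 kHz, 81.5 kHz, 108.5 kHz, 119.5 kHz, 146.5 kHz

Frequencies that alias to 5.5 kHz are k·fs ± 5.5 kHz for integer k ≥ 0.
k=0: 5.5 kHz.
k=1: 32.5 kHz, 43.5 kHz.
k=2: 70.5 kHz, 81.5 kHz.
k=3: 108.5 kHz, 119.5 kHz.
k=4: 146.5 kHz, 157.5 kHz.
k=5: 184.5 kHz, 195.5 kHz.
Within [45.5 kHz, 150 kHz]: 70.5 kHz, 81.5 kHz, 108.5 kHz, 119.5 kHz, 146.5 kHz.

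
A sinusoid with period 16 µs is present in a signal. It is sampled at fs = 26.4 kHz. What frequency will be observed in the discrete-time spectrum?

T = 16 µs → f = 1/T = 62.5 kHz.
62.5 kHz mod fs = 9.7 kHz.
9.7 kHz ≤ fs/2 = 13.2 kHz, appears at 9.7 kHz.

9.7 kHz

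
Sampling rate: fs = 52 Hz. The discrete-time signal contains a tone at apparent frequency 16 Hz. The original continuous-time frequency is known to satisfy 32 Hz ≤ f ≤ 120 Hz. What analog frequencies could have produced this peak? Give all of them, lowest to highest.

Frequencies that alias to 16 Hz are k·fs ± 16 Hz for integer k ≥ 0.
k=0: 16 Hz.
k=1: 36 Hz, 68 Hz.
k=2: 88 Hz, 120 Hz.
k=3: 140 Hz, 172 Hz.
Within [32 Hz, 120 Hz]: 36 Hz, 68 Hz, 88 Hz, 120 Hz.

36 Hz, 68 Hz, 88 Hz, 120 Hz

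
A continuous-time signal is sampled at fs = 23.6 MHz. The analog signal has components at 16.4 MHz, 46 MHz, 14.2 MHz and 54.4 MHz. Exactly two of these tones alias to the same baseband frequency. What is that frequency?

fs/2 = 11.8 MHz.
16.4 MHz > fs/2 = 11.8 MHz, folds to fs − 16.4 MHz = 7.2 MHz.
46 MHz mod fs = 22.4 MHz.
22.4 MHz > fs/2 = 11.8 MHz, folds to fs − 22.4 MHz = 1.2 MHz.
14.2 MHz > fs/2 = 11.8 MHz, folds to fs − 14.2 MHz = 9.4 MHz.
54.4 MHz mod fs = 7.2 MHz.
7.2 MHz ≤ fs/2 = 11.8 MHz, appears at 7.2 MHz.
16.4 MHz and 54.4 MHz both map to 7.2 MHz.

7.2 MHz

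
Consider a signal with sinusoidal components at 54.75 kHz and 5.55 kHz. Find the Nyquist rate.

Highest-frequency component: 54.75 kHz.
Nyquist rate = 2 × 54.75 kHz = 109.5 kHz.

109.5 kHz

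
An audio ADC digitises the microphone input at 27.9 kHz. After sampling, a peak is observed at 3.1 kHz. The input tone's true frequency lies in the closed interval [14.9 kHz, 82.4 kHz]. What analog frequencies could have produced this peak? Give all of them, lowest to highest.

Frequencies that alias to 3.1 kHz are k·fs ± 3.1 kHz for integer k ≥ 0.
k=0: 3.1 kHz.
k=1: 24.8 kHz, 31 kHz.
k=2: 52.7 kHz, 58.9 kHz.
k=3: 80.6 kHz, 86.8 kHz.
k=4: 108.5 kHz, 114.7 kHz.
Within [14.9 kHz, 82.4 kHz]: 24.8 kHz, 31 kHz, 52.7 kHz, 58.9 kHz, 80.6 kHz.

24.8 kHz, 31 kHz, 52.7 kHz, 58.9 kHz, 80.6 kHz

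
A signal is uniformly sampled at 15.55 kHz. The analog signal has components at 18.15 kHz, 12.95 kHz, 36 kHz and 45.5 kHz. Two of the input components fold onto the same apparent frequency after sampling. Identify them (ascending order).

12.95 kHz, 18.15 kHz

fs/2 = 7.775 kHz.
18.15 kHz mod fs = 2.6 kHz.
2.6 kHz ≤ fs/2 = 7.775 kHz, appears at 2.6 kHz.
12.95 kHz > fs/2 = 7.775 kHz, folds to fs − 12.95 kHz = 2.6 kHz.
36 kHz mod fs = 4.9 kHz.
4.9 kHz ≤ fs/2 = 7.775 kHz, appears at 4.9 kHz.
45.5 kHz mod fs = 14.4 kHz.
14.4 kHz > fs/2 = 7.775 kHz, folds to fs − 14.4 kHz = 1.15 kHz.
12.95 kHz and 18.15 kHz both map to 2.6 kHz.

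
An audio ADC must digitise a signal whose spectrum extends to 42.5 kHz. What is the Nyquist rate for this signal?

85 kHz

Nyquist rate = 2 × 42.5 kHz = 85 kHz.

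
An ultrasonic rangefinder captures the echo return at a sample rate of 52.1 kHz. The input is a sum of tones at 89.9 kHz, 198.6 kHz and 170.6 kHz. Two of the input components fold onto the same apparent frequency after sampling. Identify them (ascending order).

fs/2 = 26.05 kHz.
89.9 kHz mod fs = 37.8 kHz.
37.8 kHz > fs/2 = 26.05 kHz, folds to fs − 37.8 kHz = 14.3 kHz.
198.6 kHz mod fs = 42.3 kHz.
42.3 kHz > fs/2 = 26.05 kHz, folds to fs − 42.3 kHz = 9.8 kHz.
170.6 kHz mod fs = 14.3 kHz.
14.3 kHz ≤ fs/2 = 26.05 kHz, appears at 14.3 kHz.
89.9 kHz and 170.6 kHz both map to 14.3 kHz.

89.9 kHz, 170.6 kHz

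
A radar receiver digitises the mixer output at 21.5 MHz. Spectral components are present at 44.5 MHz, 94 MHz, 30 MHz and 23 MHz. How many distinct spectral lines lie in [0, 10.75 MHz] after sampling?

3

fs/2 = 10.75 MHz.
44.5 MHz mod fs = 1.5 MHz.
1.5 MHz ≤ fs/2 = 10.75 MHz, appears at 1.5 MHz.
94 MHz mod fs = 8 MHz.
8 MHz ≤ fs/2 = 10.75 MHz, appears at 8 MHz.
30 MHz mod fs = 8.5 MHz.
8.5 MHz ≤ fs/2 = 10.75 MHz, appears at 8.5 MHz.
23 MHz mod fs = 1.5 MHz.
1.5 MHz ≤ fs/2 = 10.75 MHz, appears at 1.5 MHz.
Distinct values: {1.5 MHz, 8 MHz, 8.5 MHz} → 3.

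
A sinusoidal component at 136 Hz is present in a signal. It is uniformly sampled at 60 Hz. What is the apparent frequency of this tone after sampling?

16 Hz

136 Hz mod fs = 16 Hz.
16 Hz ≤ fs/2 = 30 Hz, appears at 16 Hz.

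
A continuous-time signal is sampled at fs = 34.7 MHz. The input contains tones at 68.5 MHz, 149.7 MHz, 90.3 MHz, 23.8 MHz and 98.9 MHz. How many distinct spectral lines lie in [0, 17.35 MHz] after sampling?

4

fs/2 = 17.35 MHz.
68.5 MHz mod fs = 33.8 MHz.
33.8 MHz > fs/2 = 17.35 MHz, folds to fs − 33.8 MHz = 0.9 MHz.
149.7 MHz mod fs = 10.9 MHz.
10.9 MHz ≤ fs/2 = 17.35 MHz, appears at 10.9 MHz.
90.3 MHz mod fs = 20.9 MHz.
20.9 MHz > fs/2 = 17.35 MHz, folds to fs − 20.9 MHz = 13.8 MHz.
23.8 MHz > fs/2 = 17.35 MHz, folds to fs − 23.8 MHz = 10.9 MHz.
98.9 MHz mod fs = 29.5 MHz.
29.5 MHz > fs/2 = 17.35 MHz, folds to fs − 29.5 MHz = 5.2 MHz.
Distinct values: {0.9 MHz, 5.2 MHz, 10.9 MHz, 13.8 MHz} → 4.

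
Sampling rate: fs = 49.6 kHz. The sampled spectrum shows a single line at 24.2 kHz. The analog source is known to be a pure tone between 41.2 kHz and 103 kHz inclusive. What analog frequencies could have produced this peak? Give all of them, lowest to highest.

73.8 kHz, 75 kHz

Frequencies that alias to 24.2 kHz are k·fs ± 24.2 kHz for integer k ≥ 0.
k=0: 24.2 kHz.
k=1: 25.4 kHz, 73.8 kHz.
k=2: 75 kHz, 123.4 kHz.
k=3: 124.6 kHz, 173 kHz.
Within [41.2 kHz, 103 kHz]: 73.8 kHz, 75 kHz.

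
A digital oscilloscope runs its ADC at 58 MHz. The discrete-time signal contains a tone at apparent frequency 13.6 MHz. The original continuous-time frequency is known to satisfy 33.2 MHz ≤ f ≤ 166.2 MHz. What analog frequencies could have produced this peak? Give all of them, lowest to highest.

Frequencies that alias to 13.6 MHz are k·fs ± 13.6 MHz for integer k ≥ 0.
k=0: 13.6 MHz.
k=1: 44.4 MHz, 71.6 MHz.
k=2: 102.4 MHz, 129.6 MHz.
k=3: 160.4 MHz, 187.6 MHz.
k=4: 218.4 MHz, 245.6 MHz.
Within [33.2 MHz, 166.2 MHz]: 44.4 MHz, 71.6 MHz, 102.4 MHz, 129.6 MHz, 160.4 MHz.

44.4 MHz, 71.6 MHz, 102.4 MHz, 129.6 MHz, 160.4 MHz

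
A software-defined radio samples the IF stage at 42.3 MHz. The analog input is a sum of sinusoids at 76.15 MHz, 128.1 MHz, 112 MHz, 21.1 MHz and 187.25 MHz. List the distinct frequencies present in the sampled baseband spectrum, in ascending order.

1.2 MHz, 8.45 MHz, 14.9 MHz, 18.05 MHz, 21.1 MHz

fs/2 = 21.15 MHz.
76.15 MHz mod fs = 33.85 MHz.
33.85 MHz > fs/2 = 21.15 MHz, folds to fs − 33.85 MHz = 8.45 MHz.
128.1 MHz mod fs = 1.2 MHz.
1.2 MHz ≤ fs/2 = 21.15 MHz, appears at 1.2 MHz.
112 MHz mod fs = 27.4 MHz.
27.4 MHz > fs/2 = 21.15 MHz, folds to fs − 27.4 MHz = 14.9 MHz.
21.1 MHz ≤ fs/2 = 21.15 MHz, passes unchanged.
187.25 MHz mod fs = 18.05 MHz.
18.05 MHz ≤ fs/2 = 21.15 MHz, appears at 18.05 MHz.
Distinct values: {1.2 MHz, 8.45 MHz, 14.9 MHz, 18.05 MHz, 21.1 MHz}.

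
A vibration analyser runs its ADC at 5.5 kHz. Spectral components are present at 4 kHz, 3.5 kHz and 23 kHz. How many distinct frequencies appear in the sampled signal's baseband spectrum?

fs/2 = 2.75 kHz.
4 kHz > fs/2 = 2.75 kHz, folds to fs − 4 kHz = 1.5 kHz.
3.5 kHz > fs/2 = 2.75 kHz, folds to fs − 3.5 kHz = 2 kHz.
23 kHz mod fs = 1 kHz.
1 kHz ≤ fs/2 = 2.75 kHz, appears at 1 kHz.
Distinct values: {1 kHz, 1.5 kHz, 2 kHz} → 3.

3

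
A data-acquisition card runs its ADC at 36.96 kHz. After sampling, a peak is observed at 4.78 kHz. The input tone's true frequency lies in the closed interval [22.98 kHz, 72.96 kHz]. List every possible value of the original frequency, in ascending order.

32.18 kHz, 41.74 kHz, 69.14 kHz

Frequencies that alias to 4.78 kHz are k·fs ± 4.78 kHz for integer k ≥ 0.
k=0: 4.78 kHz.
k=1: 32.18 kHz, 41.74 kHz.
k=2: 69.14 kHz, 78.7 kHz.
k=3: 106.1 kHz, 115.66 kHz.
Within [22.98 kHz, 72.96 kHz]: 32.18 kHz, 41.74 kHz, 69.14 kHz.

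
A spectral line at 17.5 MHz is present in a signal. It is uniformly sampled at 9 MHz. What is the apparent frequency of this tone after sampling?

0.5 MHz

17.5 MHz mod fs = 8.5 MHz.
8.5 MHz > fs/2 = 4.5 MHz, folds to fs − 8.5 MHz = 0.5 MHz.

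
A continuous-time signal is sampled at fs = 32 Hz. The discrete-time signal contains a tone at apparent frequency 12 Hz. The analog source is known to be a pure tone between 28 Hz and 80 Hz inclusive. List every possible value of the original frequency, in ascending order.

Frequencies that alias to 12 Hz are k·fs ± 12 Hz for integer k ≥ 0.
k=0: 12 Hz.
k=1: 20 Hz, 44 Hz.
k=2: 52 Hz, 76 Hz.
k=3: 84 Hz, 108 Hz.
Within [28 Hz, 80 Hz]: 44 Hz, 52 Hz, 76 Hz.

44 Hz, 52 Hz, 76 Hz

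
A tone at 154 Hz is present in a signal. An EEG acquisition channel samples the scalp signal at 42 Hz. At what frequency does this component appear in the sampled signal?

14 Hz

154 Hz mod fs = 28 Hz.
28 Hz > fs/2 = 21 Hz, folds to fs − 28 Hz = 14 Hz.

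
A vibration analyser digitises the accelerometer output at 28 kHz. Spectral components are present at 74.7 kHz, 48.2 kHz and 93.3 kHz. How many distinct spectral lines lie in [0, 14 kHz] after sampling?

fs/2 = 14 kHz.
74.7 kHz mod fs = 18.7 kHz.
18.7 kHz > fs/2 = 14 kHz, folds to fs − 18.7 kHz = 9.3 kHz.
48.2 kHz mod fs = 20.2 kHz.
20.2 kHz > fs/2 = 14 kHz, folds to fs − 20.2 kHz = 7.8 kHz.
93.3 kHz mod fs = 9.3 kHz.
9.3 kHz ≤ fs/2 = 14 kHz, appears at 9.3 kHz.
Distinct values: {7.8 kHz, 9.3 kHz} → 2.

2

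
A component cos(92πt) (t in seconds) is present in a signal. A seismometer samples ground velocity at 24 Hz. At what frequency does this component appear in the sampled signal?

2 Hz

ω = 92π rad/s → f = ω/(2π) = 46 Hz.
46 Hz mod fs = 22 Hz.
22 Hz > fs/2 = 12 Hz, folds to fs − 22 Hz = 2 Hz.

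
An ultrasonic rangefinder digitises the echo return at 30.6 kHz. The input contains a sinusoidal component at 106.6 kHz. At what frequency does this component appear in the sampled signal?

106.6 kHz mod fs = 14.8 kHz.
14.8 kHz ≤ fs/2 = 15.3 kHz, appears at 14.8 kHz.

14.8 kHz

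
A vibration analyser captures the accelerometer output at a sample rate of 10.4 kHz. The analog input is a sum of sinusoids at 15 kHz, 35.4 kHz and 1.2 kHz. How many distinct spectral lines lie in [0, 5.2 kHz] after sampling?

fs/2 = 5.2 kHz.
15 kHz mod fs = 4.6 kHz.
4.6 kHz ≤ fs/2 = 5.2 kHz, appears at 4.6 kHz.
35.4 kHz mod fs = 4.2 kHz.
4.2 kHz ≤ fs/2 = 5.2 kHz, appears at 4.2 kHz.
1.2 kHz ≤ fs/2 = 5.2 kHz, passes unchanged.
Distinct values: {1.2 kHz, 4.2 kHz, 4.6 kHz} → 3.

3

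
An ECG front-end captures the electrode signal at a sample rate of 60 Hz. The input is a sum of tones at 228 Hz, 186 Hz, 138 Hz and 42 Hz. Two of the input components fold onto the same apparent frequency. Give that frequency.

fs/2 = 30 Hz.
228 Hz mod fs = 48 Hz.
48 Hz > fs/2 = 30 Hz, folds to fs − 48 Hz = 12 Hz.
186 Hz mod fs = 6 Hz.
6 Hz ≤ fs/2 = 30 Hz, appears at 6 Hz.
138 Hz mod fs = 18 Hz.
18 Hz ≤ fs/2 = 30 Hz, appears at 18 Hz.
42 Hz > fs/2 = 30 Hz, folds to fs − 42 Hz = 18 Hz.
42 Hz and 138 Hz both map to 18 Hz.

18 Hz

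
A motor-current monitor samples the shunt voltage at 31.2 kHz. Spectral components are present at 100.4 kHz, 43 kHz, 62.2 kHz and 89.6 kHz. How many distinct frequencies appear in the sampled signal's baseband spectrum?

4

fs/2 = 15.6 kHz.
100.4 kHz mod fs = 6.8 kHz.
6.8 kHz ≤ fs/2 = 15.6 kHz, appears at 6.8 kHz.
43 kHz mod fs = 11.8 kHz.
11.8 kHz ≤ fs/2 = 15.6 kHz, appears at 11.8 kHz.
62.2 kHz mod fs = 31 kHz.
31 kHz > fs/2 = 15.6 kHz, folds to fs − 31 kHz = 0.2 kHz.
89.6 kHz mod fs = 27.2 kHz.
27.2 kHz > fs/2 = 15.6 kHz, folds to fs − 27.2 kHz = 4 kHz.
Distinct values: {0.2 kHz, 4 kHz, 6.8 kHz, 11.8 kHz} → 4.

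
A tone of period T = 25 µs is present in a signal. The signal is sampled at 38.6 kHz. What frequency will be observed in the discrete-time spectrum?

T = 25 µs → f = 1/T = 40 kHz.
40 kHz mod fs = 1.4 kHz.
1.4 kHz ≤ fs/2 = 19.3 kHz, appears at 1.4 kHz.

1.4 kHz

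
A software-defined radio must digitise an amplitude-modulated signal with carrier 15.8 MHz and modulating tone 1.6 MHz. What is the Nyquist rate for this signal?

AM sidebands sit at fc ± fm = 14.2 MHz and 17.4 MHz.
Highest-frequency component: 17.4 MHz.
Nyquist rate = 2 × 17.4 MHz = 34.8 MHz.

34.8 MHz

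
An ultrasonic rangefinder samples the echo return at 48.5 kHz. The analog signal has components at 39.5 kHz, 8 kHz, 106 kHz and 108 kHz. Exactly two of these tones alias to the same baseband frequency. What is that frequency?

9 kHz

fs/2 = 24.25 kHz.
39.5 kHz > fs/2 = 24.25 kHz, folds to fs − 39.5 kHz = 9 kHz.
8 kHz ≤ fs/2 = 24.25 kHz, passes unchanged.
106 kHz mod fs = 9 kHz.
9 kHz ≤ fs/2 = 24.25 kHz, appears at 9 kHz.
108 kHz mod fs = 11 kHz.
11 kHz ≤ fs/2 = 24.25 kHz, appears at 11 kHz.
39.5 kHz and 106 kHz both map to 9 kHz.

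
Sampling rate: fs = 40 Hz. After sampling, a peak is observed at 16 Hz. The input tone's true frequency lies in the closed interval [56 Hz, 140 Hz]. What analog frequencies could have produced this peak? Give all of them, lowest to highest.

56 Hz, 64 Hz, 96 Hz, 104 Hz, 136 Hz

Frequencies that alias to 16 Hz are k·fs ± 16 Hz for integer k ≥ 0.
k=0: 16 Hz.
k=1: 24 Hz, 56 Hz.
k=2: 64 Hz, 96 Hz.
k=3: 104 Hz, 136 Hz.
k=4: 144 Hz, 176 Hz.
Within [56 Hz, 140 Hz]: 56 Hz, 64 Hz, 96 Hz, 104 Hz, 136 Hz.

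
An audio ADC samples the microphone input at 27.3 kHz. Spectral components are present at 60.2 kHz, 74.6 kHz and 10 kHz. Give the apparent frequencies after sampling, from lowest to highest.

fs/2 = 13.65 kHz.
60.2 kHz mod fs = 5.6 kHz.
5.6 kHz ≤ fs/2 = 13.65 kHz, appears at 5.6 kHz.
74.6 kHz mod fs = 20 kHz.
20 kHz > fs/2 = 13.65 kHz, folds to fs − 20 kHz = 7.3 kHz.
10 kHz ≤ fs/2 = 13.65 kHz, passes unchanged.
Distinct values: {5.6 kHz, 7.3 kHz, 10 kHz}.

5.6 kHz, 7.3 kHz, 10 kHz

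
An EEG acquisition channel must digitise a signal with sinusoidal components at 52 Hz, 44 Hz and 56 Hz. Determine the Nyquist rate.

Highest-frequency component: 56 Hz.
Nyquist rate = 2 × 56 Hz = 112 Hz.

112 Hz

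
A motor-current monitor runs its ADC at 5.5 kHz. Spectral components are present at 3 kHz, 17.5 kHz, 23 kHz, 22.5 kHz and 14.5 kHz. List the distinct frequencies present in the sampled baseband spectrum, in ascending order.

fs/2 = 2.75 kHz.
3 kHz > fs/2 = 2.75 kHz, folds to fs − 3 kHz = 2.5 kHz.
17.5 kHz mod fs = 1 kHz.
1 kHz ≤ fs/2 = 2.75 kHz, appears at 1 kHz.
23 kHz mod fs = 1 kHz.
1 kHz ≤ fs/2 = 2.75 kHz, appears at 1 kHz.
22.5 kHz mod fs = 0.5 kHz.
0.5 kHz ≤ fs/2 = 2.75 kHz, appears at 0.5 kHz.
14.5 kHz mod fs = 3.5 kHz.
3.5 kHz > fs/2 = 2.75 kHz, folds to fs − 3.5 kHz = 2 kHz.
Distinct values: {0.5 kHz, 1 kHz, 2 kHz, 2.5 kHz}.

0.5 kHz, 1 kHz, 2 kHz, 2.5 kHz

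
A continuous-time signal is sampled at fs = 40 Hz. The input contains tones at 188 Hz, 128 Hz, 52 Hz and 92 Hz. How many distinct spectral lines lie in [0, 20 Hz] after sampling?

fs/2 = 20 Hz.
188 Hz mod fs = 28 Hz.
28 Hz > fs/2 = 20 Hz, folds to fs − 28 Hz = 12 Hz.
128 Hz mod fs = 8 Hz.
8 Hz ≤ fs/2 = 20 Hz, appears at 8 Hz.
52 Hz mod fs = 12 Hz.
12 Hz ≤ fs/2 = 20 Hz, appears at 12 Hz.
92 Hz mod fs = 12 Hz.
12 Hz ≤ fs/2 = 20 Hz, appears at 12 Hz.
Distinct values: {8 Hz, 12 Hz} → 2.

2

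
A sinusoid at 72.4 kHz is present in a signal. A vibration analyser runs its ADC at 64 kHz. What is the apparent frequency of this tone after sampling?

72.4 kHz mod fs = 8.4 kHz.
8.4 kHz ≤ fs/2 = 32 kHz, appears at 8.4 kHz.

8.4 kHz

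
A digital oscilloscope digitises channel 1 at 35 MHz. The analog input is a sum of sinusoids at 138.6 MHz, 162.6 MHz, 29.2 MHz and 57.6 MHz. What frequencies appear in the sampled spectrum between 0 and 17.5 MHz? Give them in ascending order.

1.4 MHz, 5.8 MHz, 12.4 MHz

fs/2 = 17.5 MHz.
138.6 MHz mod fs = 33.6 MHz.
33.6 MHz > fs/2 = 17.5 MHz, folds to fs − 33.6 MHz = 1.4 MHz.
162.6 MHz mod fs = 22.6 MHz.
22.6 MHz > fs/2 = 17.5 MHz, folds to fs − 22.6 MHz = 12.4 MHz.
29.2 MHz > fs/2 = 17.5 MHz, folds to fs − 29.2 MHz = 5.8 MHz.
57.6 MHz mod fs = 22.6 MHz.
22.6 MHz > fs/2 = 17.5 MHz, folds to fs − 22.6 MHz = 12.4 MHz.
Distinct values: {1.4 MHz, 5.8 MHz, 12.4 MHz}.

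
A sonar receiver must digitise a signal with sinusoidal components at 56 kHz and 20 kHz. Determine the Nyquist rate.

Highest-frequency component: 56 kHz.
Nyquist rate = 2 × 56 kHz = 112 kHz.

112 kHz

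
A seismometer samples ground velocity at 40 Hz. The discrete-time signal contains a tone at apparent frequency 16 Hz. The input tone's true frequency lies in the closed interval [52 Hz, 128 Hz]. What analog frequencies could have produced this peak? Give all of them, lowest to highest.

56 Hz, 64 Hz, 96 Hz, 104 Hz

Frequencies that alias to 16 Hz are k·fs ± 16 Hz for integer k ≥ 0.
k=0: 16 Hz.
k=1: 24 Hz, 56 Hz.
k=2: 64 Hz, 96 Hz.
k=3: 104 Hz, 136 Hz.
k=4: 144 Hz, 176 Hz.
Within [52 Hz, 128 Hz]: 56 Hz, 64 Hz, 96 Hz, 104 Hz.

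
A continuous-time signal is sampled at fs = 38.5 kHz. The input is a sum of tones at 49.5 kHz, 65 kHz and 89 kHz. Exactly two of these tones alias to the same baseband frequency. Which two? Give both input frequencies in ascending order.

fs/2 = 19.25 kHz.
49.5 kHz mod fs = 11 kHz.
11 kHz ≤ fs/2 = 19.25 kHz, appears at 11 kHz.
65 kHz mod fs = 26.5 kHz.
26.5 kHz > fs/2 = 19.25 kHz, folds to fs − 26.5 kHz = 12 kHz.
89 kHz mod fs = 12 kHz.
12 kHz ≤ fs/2 = 19.25 kHz, appears at 12 kHz.
65 kHz and 89 kHz both map to 12 kHz.

65 kHz, 89 kHz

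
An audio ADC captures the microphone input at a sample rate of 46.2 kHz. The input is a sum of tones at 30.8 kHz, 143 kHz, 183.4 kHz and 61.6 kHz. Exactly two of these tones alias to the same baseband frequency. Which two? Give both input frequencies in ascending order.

fs/2 = 23.1 kHz.
30.8 kHz > fs/2 = 23.1 kHz, folds to fs − 30.8 kHz = 15.4 kHz.
143 kHz mod fs = 4.4 kHz.
4.4 kHz ≤ fs/2 = 23.1 kHz, appears at 4.4 kHz.
183.4 kHz mod fs = 44.8 kHz.
44.8 kHz > fs/2 = 23.1 kHz, folds to fs − 44.8 kHz = 1.4 kHz.
61.6 kHz mod fs = 15.4 kHz.
15.4 kHz ≤ fs/2 = 23.1 kHz, appears at 15.4 kHz.
30.8 kHz and 61.6 kHz both map to 15.4 kHz.

30.8 kHz, 61.6 kHz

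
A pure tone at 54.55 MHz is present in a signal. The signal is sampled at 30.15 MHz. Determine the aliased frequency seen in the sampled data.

5.75 MHz

54.55 MHz mod fs = 24.4 MHz.
24.4 MHz > fs/2 = 15.075 MHz, folds to fs − 24.4 MHz = 5.75 MHz.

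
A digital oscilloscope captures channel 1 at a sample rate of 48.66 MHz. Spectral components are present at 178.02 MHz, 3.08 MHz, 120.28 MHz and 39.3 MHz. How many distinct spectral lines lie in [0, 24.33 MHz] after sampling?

fs/2 = 24.33 MHz.
178.02 MHz mod fs = 32.04 MHz.
32.04 MHz > fs/2 = 24.33 MHz, folds to fs − 32.04 MHz = 16.62 MHz.
3.08 MHz ≤ fs/2 = 24.33 MHz, passes unchanged.
120.28 MHz mod fs = 22.96 MHz.
22.96 MHz ≤ fs/2 = 24.33 MHz, appears at 22.96 MHz.
39.3 MHz > fs/2 = 24.33 MHz, folds to fs − 39.3 MHz = 9.36 MHz.
Distinct values: {3.08 MHz, 9.36 MHz, 16.62 MHz, 22.96 MHz} → 4.

4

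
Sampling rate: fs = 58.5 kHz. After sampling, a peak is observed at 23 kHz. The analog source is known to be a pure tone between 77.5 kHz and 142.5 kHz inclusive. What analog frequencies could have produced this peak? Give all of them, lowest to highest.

Frequencies that alias to 23 kHz are k·fs ± 23 kHz for integer k ≥ 0.
k=0: 23 kHz.
k=1: 35.5 kHz, 81.5 kHz.
k=2: 94 kHz, 140 kHz.
k=3: 152.5 kHz, 198.5 kHz.
Within [77.5 kHz, 142.5 kHz]: 81.5 kHz, 94 kHz, 140 kHz.

81.5 kHz, 94 kHz, 140 kHz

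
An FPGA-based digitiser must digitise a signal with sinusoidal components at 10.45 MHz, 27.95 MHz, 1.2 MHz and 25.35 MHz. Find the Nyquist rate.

Highest-frequency component: 27.95 MHz.
Nyquist rate = 2 × 27.95 MHz = 55.9 MHz.

55.9 MHz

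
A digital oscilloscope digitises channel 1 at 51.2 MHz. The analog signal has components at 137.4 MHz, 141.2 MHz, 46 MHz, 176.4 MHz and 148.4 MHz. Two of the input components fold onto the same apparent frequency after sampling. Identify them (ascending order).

46 MHz, 148.4 MHz

fs/2 = 25.6 MHz.
137.4 MHz mod fs = 35 MHz.
35 MHz > fs/2 = 25.6 MHz, folds to fs − 35 MHz = 16.2 MHz.
141.2 MHz mod fs = 38.8 MHz.
38.8 MHz > fs/2 = 25.6 MHz, folds to fs − 38.8 MHz = 12.4 MHz.
46 MHz > fs/2 = 25.6 MHz, folds to fs − 46 MHz = 5.2 MHz.
176.4 MHz mod fs = 22.8 MHz.
22.8 MHz ≤ fs/2 = 25.6 MHz, appears at 22.8 MHz.
148.4 MHz mod fs = 46 MHz.
46 MHz > fs/2 = 25.6 MHz, folds to fs − 46 MHz = 5.2 MHz.
46 MHz and 148.4 MHz both map to 5.2 MHz.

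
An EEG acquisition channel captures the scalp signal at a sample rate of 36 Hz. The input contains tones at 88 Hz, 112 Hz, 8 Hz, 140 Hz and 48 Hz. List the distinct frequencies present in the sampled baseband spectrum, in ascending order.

fs/2 = 18 Hz.
88 Hz mod fs = 16 Hz.
16 Hz ≤ fs/2 = 18 Hz, appears at 16 Hz.
112 Hz mod fs = 4 Hz.
4 Hz ≤ fs/2 = 18 Hz, appears at 4 Hz.
8 Hz ≤ fs/2 = 18 Hz, passes unchanged.
140 Hz mod fs = 32 Hz.
32 Hz > fs/2 = 18 Hz, folds to fs − 32 Hz = 4 Hz.
48 Hz mod fs = 12 Hz.
12 Hz ≤ fs/2 = 18 Hz, appears at 12 Hz.
Distinct values: {4 Hz, 8 Hz, 12 Hz, 16 Hz}.

4 Hz, 8 Hz, 12 Hz, 16 Hz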